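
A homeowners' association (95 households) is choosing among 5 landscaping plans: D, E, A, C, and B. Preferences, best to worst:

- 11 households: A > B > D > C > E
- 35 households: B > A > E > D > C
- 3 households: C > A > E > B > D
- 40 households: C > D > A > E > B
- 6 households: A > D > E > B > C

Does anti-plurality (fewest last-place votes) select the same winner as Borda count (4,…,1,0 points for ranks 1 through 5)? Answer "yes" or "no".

yes

Anti-plurality — last-place votes: D 3, E 11, A 0, C 41, B 40. Winner: A.
Borda — scores: D 195, E 128, A 262, C 183, B 182. Winner: A.
The two methods agree.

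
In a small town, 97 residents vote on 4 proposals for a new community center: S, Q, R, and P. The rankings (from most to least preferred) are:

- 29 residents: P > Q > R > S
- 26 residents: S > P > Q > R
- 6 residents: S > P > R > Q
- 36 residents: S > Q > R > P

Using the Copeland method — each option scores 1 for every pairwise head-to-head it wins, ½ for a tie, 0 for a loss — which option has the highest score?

S: beats Q, R, and P → score 3.
Q: beats R; loses to S and P → score 1.
R: loses to S, Q, and P → score 0.
P: beats Q and R; loses to S → score 2.
S has the best pairwise record.

S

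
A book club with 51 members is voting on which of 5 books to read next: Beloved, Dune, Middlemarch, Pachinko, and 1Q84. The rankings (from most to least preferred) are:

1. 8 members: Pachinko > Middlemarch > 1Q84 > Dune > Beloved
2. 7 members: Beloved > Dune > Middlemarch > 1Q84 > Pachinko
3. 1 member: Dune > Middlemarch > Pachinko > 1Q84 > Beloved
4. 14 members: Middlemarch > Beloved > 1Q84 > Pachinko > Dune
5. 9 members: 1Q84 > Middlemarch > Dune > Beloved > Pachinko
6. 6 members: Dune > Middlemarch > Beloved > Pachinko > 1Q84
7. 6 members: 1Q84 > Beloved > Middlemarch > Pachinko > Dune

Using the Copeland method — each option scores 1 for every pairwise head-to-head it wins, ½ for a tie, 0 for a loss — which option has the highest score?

Middlemarch

Beloved: beats Dune, Pachinko, and 1Q84; loses to Middlemarch → score 3.
Dune: loses to Beloved, Middlemarch, Pachinko, and 1Q84 → score 0.
Middlemarch: beats Beloved, Dune, Pachinko, and 1Q84 → score 4.
Pachinko: beats Dune; loses to Beloved, Middlemarch, and 1Q84 → score 1.
1Q84: beats Dune and Pachinko; loses to Beloved and Middlemarch → score 2.
Middlemarch has the best pairwise record.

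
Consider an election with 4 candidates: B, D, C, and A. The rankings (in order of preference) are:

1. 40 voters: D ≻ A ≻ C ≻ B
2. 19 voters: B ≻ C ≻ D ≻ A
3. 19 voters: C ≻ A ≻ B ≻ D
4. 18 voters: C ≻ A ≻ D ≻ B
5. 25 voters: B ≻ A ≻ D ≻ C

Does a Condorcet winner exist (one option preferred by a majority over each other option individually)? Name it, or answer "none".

A

A vs B: 77–44 for A.
A vs D: 62–59 for A.
A vs C: 65–56 for A.
A beats every other option head-to-head.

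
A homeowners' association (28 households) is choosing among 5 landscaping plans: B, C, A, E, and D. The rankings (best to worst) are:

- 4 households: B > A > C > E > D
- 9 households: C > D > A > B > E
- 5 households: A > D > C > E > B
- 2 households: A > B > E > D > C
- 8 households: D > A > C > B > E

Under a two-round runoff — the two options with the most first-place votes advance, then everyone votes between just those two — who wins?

Round 1 first-place votes: B 4, C 9, A 7, E 0, D 8.
C and D advance.
Runoff: C is preferred to D by 13 voters; D by 15.
D wins the runoff.

D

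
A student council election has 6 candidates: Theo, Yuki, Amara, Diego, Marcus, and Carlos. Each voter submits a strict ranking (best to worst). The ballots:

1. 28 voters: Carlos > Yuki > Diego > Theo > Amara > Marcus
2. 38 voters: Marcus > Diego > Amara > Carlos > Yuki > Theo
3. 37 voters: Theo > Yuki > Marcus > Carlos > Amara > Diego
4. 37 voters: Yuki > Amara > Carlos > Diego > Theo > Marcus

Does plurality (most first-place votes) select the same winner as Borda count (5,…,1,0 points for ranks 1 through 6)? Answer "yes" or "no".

Plurality — first-place votes: Theo 37, Yuki 37, Amara 0, Diego 0, Marcus 38, Carlos 28. Winner: Marcus.
Borda — scores: Theo 278, Yuki 483, Amara 327, Diego 310, Marcus 301, Carlos 401. Winner: Yuki.
The two methods disagree.

no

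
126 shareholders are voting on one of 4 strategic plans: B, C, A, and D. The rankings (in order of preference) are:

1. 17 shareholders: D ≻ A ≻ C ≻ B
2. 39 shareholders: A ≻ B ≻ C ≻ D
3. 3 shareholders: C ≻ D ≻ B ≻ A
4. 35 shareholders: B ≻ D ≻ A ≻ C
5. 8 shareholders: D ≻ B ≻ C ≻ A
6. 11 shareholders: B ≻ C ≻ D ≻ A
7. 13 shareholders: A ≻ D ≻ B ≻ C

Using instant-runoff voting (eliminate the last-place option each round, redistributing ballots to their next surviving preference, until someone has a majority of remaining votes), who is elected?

A

Round 1: B 46, C 3, A 52, D 25. Eliminate C.
Round 2: B 46, A 52, D 28. Eliminate D.
Round 3: B 57, A 69. A has a majority.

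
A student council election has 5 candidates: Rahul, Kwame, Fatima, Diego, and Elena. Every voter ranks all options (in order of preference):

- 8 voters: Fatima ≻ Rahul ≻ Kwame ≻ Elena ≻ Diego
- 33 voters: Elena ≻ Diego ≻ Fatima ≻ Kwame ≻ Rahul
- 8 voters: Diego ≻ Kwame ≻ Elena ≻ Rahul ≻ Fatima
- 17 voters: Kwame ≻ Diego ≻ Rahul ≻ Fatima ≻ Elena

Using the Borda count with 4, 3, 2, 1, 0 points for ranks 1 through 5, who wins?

Rahul: 8·3 + 33·0 + 8·1 + 17·2 = 66
Kwame: 8·2 + 33·1 + 8·3 + 17·4 = 141
Fatima: 8·4 + 33·2 + 8·0 + 17·1 = 115
Diego: 8·0 + 33·3 + 8·4 + 17·3 = 182
Elena: 8·1 + 33·4 + 8·2 + 17·0 = 156
Diego has the highest Borda score (182).

Diego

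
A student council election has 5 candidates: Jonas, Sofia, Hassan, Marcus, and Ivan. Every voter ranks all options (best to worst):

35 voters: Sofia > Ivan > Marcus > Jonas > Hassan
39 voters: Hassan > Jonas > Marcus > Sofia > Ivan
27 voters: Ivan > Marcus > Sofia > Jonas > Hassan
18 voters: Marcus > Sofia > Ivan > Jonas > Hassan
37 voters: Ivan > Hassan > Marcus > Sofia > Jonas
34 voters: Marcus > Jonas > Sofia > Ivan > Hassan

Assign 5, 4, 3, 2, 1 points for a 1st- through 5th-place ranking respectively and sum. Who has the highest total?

Marcus

Jonas: 35·2 + 39·4 + 27·2 + 18·2 + 37·1 + 34·4 = 489
Sofia: 35·5 + 39·2 + 27·3 + 18·4 + 37·2 + 34·3 = 582
Hassan: 35·1 + 39·5 + 27·1 + 18·1 + 37·4 + 34·1 = 457
Marcus: 35·3 + 39·3 + 27·4 + 18·5 + 37·3 + 34·5 = 701
Ivan: 35·4 + 39·1 + 27·5 + 18·3 + 37·5 + 34·2 = 621
Marcus has the highest Borda score (701).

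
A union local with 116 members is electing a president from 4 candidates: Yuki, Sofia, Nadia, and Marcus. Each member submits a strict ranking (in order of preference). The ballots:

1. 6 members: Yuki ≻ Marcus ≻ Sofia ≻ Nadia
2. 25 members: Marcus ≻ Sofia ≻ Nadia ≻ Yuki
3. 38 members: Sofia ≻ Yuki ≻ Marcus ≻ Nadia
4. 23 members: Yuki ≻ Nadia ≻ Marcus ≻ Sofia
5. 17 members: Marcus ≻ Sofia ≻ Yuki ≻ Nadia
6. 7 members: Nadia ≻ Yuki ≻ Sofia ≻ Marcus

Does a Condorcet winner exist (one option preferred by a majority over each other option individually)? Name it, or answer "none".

Checking pairwise contests:
Sofia beats Yuki 80–36.
Marcus beats Sofia 71–45.
Yuki beats Nadia 84–32.
Yuki beats Marcus 74–42.
Every option loses at least one head-to-head, so there is no Condorcet winner.

none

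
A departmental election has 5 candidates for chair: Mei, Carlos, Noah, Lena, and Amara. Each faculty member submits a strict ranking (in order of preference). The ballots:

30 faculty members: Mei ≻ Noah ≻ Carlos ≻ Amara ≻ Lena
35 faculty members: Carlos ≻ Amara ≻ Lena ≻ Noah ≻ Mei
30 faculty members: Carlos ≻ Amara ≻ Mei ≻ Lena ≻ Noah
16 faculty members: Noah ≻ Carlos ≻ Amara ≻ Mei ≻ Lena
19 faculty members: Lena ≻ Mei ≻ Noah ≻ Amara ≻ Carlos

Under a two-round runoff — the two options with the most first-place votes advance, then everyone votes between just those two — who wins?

Round 1 first-place votes: Mei 30, Carlos 65, Noah 16, Lena 19, Amara 0.
Carlos and Mei advance.
Runoff: Carlos is preferred to Mei by 81 voters; Mei by 49.
Carlos wins the runoff.

Carlos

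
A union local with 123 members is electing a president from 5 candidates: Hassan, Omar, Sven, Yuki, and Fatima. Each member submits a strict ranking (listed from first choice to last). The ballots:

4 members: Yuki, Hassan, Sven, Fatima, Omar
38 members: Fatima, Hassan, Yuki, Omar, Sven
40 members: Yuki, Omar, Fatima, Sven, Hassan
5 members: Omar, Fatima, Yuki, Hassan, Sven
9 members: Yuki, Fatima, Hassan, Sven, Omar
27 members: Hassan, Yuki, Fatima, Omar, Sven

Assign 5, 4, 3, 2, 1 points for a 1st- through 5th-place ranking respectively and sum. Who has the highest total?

Hassan: 4·4 + 38·4 + 40·1 + 5·2 + 9·3 + 27·5 = 380
Omar: 4·1 + 38·2 + 40·4 + 5·5 + 9·1 + 27·2 = 328
Sven: 4·3 + 38·1 + 40·2 + 5·1 + 9·2 + 27·1 = 180
Yuki: 4·5 + 38·3 + 40·5 + 5·3 + 9·5 + 27·4 = 502
Fatima: 4·2 + 38·5 + 40·3 + 5·4 + 9·4 + 27·3 = 455
Yuki has the highest Borda score (502).

Yuki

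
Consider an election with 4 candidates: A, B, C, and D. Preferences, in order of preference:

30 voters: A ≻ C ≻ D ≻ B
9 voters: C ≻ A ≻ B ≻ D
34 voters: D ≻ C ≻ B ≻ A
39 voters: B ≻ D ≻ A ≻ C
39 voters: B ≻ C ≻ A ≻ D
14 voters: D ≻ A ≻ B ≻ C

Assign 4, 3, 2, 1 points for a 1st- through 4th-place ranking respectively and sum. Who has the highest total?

A: 30·4 + 9·3 + 34·1 + 39·2 + 39·2 + 14·3 = 379
B: 30·1 + 9·2 + 34·2 + 39·4 + 39·4 + 14·2 = 456
C: 30·3 + 9·4 + 34·3 + 39·1 + 39·3 + 14·1 = 398
D: 30·2 + 9·1 + 34·4 + 39·3 + 39·1 + 14·4 = 417
B has the highest Borda score (456).

B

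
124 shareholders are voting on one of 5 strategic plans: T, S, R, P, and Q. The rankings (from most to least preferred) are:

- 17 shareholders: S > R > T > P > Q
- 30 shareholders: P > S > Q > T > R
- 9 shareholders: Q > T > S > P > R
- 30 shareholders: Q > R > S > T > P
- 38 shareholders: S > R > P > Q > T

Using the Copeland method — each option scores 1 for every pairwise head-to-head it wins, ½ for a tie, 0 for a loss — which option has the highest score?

T: loses to S, R, P, and Q → score 0.
S: beats T, R, P, and Q → score 4.
R: beats T and P; loses to S and Q → score 2.
P: beats T and Q; loses to S and R → score 2.
Q: beats T and R; loses to S and P → score 2.
S has the best pairwise record.

S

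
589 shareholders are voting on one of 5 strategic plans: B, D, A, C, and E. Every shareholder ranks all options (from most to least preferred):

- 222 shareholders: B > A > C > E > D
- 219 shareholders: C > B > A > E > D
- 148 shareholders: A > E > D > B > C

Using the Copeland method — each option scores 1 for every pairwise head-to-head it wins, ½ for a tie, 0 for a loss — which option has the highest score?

B

B: beats D, A, C, and E → score 4.
D: loses to B, A, C, and E → score 0.
A: beats D, C, and E; loses to B → score 3.
C: beats D and E; loses to B and A → score 2.
E: beats D; loses to B, A, and C → score 1.
B has the best pairwise record.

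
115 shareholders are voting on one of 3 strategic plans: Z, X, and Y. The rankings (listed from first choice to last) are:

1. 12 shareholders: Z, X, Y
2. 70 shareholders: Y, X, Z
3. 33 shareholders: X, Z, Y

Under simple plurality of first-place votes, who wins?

Y

First-place votes: Z 12, X 33, Y 70.
Y has the most first-place votes.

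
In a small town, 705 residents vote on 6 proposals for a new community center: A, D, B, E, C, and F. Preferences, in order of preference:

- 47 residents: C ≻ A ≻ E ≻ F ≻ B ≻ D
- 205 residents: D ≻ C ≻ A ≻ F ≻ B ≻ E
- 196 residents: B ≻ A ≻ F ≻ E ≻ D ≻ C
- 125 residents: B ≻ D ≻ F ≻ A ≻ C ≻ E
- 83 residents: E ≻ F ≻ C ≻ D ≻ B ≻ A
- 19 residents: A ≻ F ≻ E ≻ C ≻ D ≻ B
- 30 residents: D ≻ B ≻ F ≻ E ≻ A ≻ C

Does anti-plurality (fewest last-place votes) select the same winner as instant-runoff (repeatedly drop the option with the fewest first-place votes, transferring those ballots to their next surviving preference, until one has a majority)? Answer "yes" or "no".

no

Anti-plurality — last-place votes: A 83, D 47, B 19, E 330, C 226, F 0. Winner: F.
Instant-runoff — R1 A 19, D 235, B 321, E 83, C 47, F 0 (F out); R2 A 19, D 235, B 321, E 83, C 47 (A out); R3 D 235, B 321, E 102, C 47 (C out); R4 D 235, B 321, E 149 (E out); R5 D 337, B 368 (B winner). Winner: B.
The two methods disagree.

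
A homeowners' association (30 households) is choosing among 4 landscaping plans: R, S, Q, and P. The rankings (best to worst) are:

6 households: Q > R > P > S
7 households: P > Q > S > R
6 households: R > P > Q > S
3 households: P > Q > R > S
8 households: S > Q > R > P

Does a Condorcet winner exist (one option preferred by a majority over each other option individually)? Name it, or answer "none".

none

Checking pairwise contests:
Q beats R 24–6.
Q beats S 22–8.
P beats Q 16–14.
R beats P 20–10.
Every option loses at least one head-to-head, so there is no Condorcet winner.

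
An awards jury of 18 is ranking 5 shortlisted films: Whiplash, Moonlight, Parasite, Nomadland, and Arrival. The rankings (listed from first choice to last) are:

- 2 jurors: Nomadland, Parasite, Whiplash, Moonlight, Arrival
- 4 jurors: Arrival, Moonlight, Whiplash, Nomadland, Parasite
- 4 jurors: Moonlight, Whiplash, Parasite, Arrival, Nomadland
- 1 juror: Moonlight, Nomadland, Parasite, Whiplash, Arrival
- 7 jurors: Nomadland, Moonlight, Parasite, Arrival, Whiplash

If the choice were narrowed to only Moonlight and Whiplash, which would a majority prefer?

Moonlight

Voters preferring Moonlight to Whiplash: 16; preferring Whiplash to Moonlight: 2.
Moonlight wins the head-to-head.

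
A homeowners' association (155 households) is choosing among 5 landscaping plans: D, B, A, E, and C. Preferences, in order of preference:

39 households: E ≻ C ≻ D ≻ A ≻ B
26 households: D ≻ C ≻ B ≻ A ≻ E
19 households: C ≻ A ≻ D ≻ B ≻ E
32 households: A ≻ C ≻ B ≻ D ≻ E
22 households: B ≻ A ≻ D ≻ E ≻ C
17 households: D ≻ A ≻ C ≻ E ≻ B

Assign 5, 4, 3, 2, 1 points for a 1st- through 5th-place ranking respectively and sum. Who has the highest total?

D: 39·3 + 26·5 + 19·3 + 32·2 + 22·3 + 17·5 = 519
B: 39·1 + 26·3 + 19·2 + 32·3 + 22·5 + 17·1 = 378
A: 39·2 + 26·2 + 19·4 + 32·5 + 22·4 + 17·4 = 522
E: 39·5 + 26·1 + 19·1 + 32·1 + 22·2 + 17·2 = 350
C: 39·4 + 26·4 + 19·5 + 32·4 + 22·1 + 17·3 = 556
C has the highest Borda score (556).

C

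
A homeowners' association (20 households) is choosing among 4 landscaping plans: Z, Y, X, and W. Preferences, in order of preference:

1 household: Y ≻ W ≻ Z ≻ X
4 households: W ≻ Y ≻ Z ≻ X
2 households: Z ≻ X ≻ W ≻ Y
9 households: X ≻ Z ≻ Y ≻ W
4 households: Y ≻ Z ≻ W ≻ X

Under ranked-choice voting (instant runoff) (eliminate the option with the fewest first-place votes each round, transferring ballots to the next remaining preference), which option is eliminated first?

Round 1: Z 2, Y 5, X 9, W 4. Eliminate Z.

Z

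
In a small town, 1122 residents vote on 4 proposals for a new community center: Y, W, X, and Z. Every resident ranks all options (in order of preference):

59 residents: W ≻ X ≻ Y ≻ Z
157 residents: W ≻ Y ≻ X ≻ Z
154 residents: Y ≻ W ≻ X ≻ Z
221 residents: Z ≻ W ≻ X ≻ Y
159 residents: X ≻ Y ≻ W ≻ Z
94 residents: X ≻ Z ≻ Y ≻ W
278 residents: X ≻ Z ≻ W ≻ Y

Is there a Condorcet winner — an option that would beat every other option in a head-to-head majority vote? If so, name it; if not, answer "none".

none

Checking pairwise contests:
W beats Y 715–407.
Z beats W 593–529.
W beats X 591–531.
X beats Z 901–221.
Every option loses at least one head-to-head, so there is no Condorcet winner.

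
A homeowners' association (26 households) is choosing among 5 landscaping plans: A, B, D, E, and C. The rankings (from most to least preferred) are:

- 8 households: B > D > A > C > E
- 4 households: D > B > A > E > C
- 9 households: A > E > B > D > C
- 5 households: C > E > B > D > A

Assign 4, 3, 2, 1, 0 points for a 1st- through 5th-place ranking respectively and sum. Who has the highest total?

A: 8·2 + 4·2 + 9·4 + 5·0 = 60
B: 8·4 + 4·3 + 9·2 + 5·2 = 72
D: 8·3 + 4·4 + 9·1 + 5·1 = 54
E: 8·0 + 4·1 + 9·3 + 5·3 = 46
C: 8·1 + 4·0 + 9·0 + 5·4 = 28
B has the highest Borda score (72).

B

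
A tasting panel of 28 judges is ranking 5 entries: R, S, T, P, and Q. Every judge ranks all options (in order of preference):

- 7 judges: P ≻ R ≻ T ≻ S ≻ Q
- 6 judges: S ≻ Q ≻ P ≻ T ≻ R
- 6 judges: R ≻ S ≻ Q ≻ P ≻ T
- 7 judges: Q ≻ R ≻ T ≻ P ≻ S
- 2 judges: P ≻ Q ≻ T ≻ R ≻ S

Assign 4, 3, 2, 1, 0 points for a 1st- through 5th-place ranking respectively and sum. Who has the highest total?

R: 7·3 + 6·0 + 6·4 + 7·3 + 2·1 = 68
S: 7·1 + 6·4 + 6·3 + 7·0 + 2·0 = 49
T: 7·2 + 6·1 + 6·0 + 7·2 + 2·2 = 38
P: 7·4 + 6·2 + 6·1 + 7·1 + 2·4 = 61
Q: 7·0 + 6·3 + 6·2 + 7·4 + 2·3 = 64
R has the highest Borda score (68).

R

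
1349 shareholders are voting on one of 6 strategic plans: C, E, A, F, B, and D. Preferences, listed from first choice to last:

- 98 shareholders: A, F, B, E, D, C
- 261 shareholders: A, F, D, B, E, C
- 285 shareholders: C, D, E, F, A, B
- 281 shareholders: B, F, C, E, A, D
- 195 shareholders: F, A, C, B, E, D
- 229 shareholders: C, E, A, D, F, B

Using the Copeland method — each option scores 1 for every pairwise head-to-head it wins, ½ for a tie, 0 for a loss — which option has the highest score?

C: beats E, A, B, and D; loses to F → score 4.
E: beats A and D; loses to C, F, and B → score 2.
A: beats B and D; loses to C, E, and F → score 2.
F: beats C, E, A, B, and D → score 5.
B: beats E; loses to C, A, F, and D → score 1.
D: beats B; loses to C, E, A, and F → score 1.
F has the best pairwise record.

F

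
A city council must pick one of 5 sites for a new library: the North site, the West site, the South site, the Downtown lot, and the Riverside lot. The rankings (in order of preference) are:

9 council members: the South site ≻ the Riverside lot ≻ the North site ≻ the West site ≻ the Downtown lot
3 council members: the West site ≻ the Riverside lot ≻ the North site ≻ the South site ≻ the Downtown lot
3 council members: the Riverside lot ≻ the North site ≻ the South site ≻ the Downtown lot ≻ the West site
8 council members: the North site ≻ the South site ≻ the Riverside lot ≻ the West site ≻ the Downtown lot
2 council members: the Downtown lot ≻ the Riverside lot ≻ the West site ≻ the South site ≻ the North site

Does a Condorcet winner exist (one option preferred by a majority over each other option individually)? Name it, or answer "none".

Checking pairwise contests:
the Riverside lot beats the North site 17–8.
the North site beats the West site 20–5.
the North site beats the South site 14–11.
the North site beats the Downtown lot 23–2.
the South site beats the Riverside lot 17–8.
Every option loses at least one head-to-head, so there is no Condorcet winner.

none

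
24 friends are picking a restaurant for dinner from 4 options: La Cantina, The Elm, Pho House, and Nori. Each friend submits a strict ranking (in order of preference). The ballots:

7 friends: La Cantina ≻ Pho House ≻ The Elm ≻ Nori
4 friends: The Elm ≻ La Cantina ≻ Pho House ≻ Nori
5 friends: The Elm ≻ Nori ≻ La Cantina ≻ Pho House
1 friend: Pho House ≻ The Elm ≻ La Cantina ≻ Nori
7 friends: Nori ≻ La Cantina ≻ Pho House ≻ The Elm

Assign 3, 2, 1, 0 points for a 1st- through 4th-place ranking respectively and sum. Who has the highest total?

La Cantina

La Cantina: 7·3 + 4·2 + 5·1 + 1·1 + 7·2 = 49
The Elm: 7·1 + 4·3 + 5·3 + 1·2 + 7·0 = 36
Pho House: 7·2 + 4·1 + 5·0 + 1·3 + 7·1 = 28
Nori: 7·0 + 4·0 + 5·2 + 1·0 + 7·3 = 31
La Cantina has the highest Borda score (49).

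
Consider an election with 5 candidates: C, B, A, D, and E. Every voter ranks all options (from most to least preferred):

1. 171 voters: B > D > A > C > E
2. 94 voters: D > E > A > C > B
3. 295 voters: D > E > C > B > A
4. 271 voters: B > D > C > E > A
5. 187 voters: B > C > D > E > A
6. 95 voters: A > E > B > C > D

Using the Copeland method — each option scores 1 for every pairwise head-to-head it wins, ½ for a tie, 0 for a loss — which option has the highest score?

B

C: beats A and E; loses to B and D → score 2.
B: beats C, A, D, and E → score 4.
A: loses to C, B, D, and E → score 0.
D: beats C, A, and E; loses to B → score 3.
E: beats A; loses to C, B, and D → score 1.
B has the best pairwise record.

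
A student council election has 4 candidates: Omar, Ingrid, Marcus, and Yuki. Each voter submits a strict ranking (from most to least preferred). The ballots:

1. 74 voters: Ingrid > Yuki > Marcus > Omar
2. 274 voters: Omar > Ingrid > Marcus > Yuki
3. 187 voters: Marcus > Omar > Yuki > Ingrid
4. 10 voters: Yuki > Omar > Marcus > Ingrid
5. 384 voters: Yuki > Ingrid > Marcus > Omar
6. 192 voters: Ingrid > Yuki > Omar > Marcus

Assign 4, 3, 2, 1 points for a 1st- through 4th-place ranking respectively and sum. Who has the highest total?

Omar: 74·1 + 274·4 + 187·3 + 10·3 + 384·1 + 192·2 = 2529
Ingrid: 74·4 + 274·3 + 187·1 + 10·1 + 384·3 + 192·4 = 3235
Marcus: 74·2 + 274·2 + 187·4 + 10·2 + 384·2 + 192·1 = 2424
Yuki: 74·3 + 274·1 + 187·2 + 10·4 + 384·4 + 192·3 = 3022
Ingrid has the highest Borda score (3235).

Ingrid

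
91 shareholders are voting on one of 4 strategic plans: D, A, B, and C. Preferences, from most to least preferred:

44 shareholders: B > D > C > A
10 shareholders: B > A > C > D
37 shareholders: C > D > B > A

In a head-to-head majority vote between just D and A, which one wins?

Voters preferring D to A: 81; preferring A to D: 10.
D wins the head-to-head.

D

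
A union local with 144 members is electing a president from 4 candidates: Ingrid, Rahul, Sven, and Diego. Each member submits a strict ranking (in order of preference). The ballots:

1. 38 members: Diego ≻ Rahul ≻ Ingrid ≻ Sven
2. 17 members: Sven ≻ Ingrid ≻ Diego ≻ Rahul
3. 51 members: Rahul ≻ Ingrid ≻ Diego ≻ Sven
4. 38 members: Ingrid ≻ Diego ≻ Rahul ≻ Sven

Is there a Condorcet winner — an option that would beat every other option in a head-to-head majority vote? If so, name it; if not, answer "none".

Checking pairwise contests:
Rahul beats Ingrid 89–55.
Diego beats Rahul 93–51.
Ingrid beats Sven 127–17.
Ingrid beats Diego 106–38.
Every option loses at least one head-to-head, so there is no Condorcet winner.

none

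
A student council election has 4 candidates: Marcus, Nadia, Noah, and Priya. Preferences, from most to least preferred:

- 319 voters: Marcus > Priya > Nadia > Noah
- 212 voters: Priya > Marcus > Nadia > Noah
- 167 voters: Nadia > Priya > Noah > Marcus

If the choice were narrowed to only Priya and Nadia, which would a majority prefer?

Voters preferring Priya to Nadia: 531; preferring Nadia to Priya: 167.
Priya wins the head-to-head.

Priya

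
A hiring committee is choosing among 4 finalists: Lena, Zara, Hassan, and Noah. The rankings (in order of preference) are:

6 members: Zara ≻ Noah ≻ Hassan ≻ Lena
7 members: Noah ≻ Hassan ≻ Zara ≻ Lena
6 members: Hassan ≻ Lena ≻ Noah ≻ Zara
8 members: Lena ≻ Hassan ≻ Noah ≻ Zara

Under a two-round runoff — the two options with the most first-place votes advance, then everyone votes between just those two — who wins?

Round 1 first-place votes: Lena 8, Zara 6, Hassan 6, Noah 7.
Lena and Noah advance.
Runoff: Lena is preferred to Noah by 14 voters; Noah by 13.
Lena wins the runoff.

Lena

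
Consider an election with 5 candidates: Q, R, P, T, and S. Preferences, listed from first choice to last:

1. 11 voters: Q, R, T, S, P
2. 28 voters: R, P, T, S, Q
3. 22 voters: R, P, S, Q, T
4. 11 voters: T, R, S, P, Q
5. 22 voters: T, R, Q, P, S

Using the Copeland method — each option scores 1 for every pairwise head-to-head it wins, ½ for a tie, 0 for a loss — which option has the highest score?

Q: loses to R, P, T, and S → score 0.
R: beats Q, P, T, and S → score 4.
P: beats Q, T, and S; loses to R → score 3.
T: beats Q and S; loses to R and P → score 2.
S: beats Q; loses to R, P, and T → score 1.
R has the best pairwise record.

R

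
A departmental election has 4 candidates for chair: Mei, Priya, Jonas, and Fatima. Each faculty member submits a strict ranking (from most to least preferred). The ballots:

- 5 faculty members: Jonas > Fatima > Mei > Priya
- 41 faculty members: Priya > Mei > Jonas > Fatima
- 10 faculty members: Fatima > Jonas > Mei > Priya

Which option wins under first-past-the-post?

First-place votes: Mei 0, Priya 41, Jonas 5, Fatima 10.
Priya has the most first-place votes.

Priya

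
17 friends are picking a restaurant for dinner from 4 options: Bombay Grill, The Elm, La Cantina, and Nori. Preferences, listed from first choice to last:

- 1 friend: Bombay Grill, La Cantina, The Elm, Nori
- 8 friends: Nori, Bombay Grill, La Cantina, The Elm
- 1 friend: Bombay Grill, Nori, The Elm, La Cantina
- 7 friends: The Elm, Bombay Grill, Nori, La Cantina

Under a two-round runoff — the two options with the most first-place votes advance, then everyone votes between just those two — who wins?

Round 1 first-place votes: Bombay Grill 2, The Elm 7, La Cantina 0, Nori 8.
Nori and The Elm advance.
Runoff: Nori is preferred to The Elm by 9 voters; The Elm by 8.
Nori wins the runoff.

Nori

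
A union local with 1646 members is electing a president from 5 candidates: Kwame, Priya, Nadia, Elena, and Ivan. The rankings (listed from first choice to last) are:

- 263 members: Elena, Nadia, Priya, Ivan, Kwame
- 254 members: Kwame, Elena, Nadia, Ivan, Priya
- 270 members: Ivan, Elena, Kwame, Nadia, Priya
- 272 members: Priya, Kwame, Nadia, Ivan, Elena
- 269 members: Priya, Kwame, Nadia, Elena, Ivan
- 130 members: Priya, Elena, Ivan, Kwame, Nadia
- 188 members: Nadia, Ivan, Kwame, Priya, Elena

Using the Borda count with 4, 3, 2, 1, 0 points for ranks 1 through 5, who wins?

Kwame: 263·0 + 254·4 + 270·2 + 272·3 + 269·3 + 130·1 + 188·2 = 3685
Priya: 263·2 + 254·0 + 270·0 + 272·4 + 269·4 + 130·4 + 188·1 = 3398
Nadia: 263·3 + 254·2 + 270·1 + 272·2 + 269·2 + 130·0 + 188·4 = 3401
Elena: 263·4 + 254·3 + 270·3 + 272·0 + 269·1 + 130·3 + 188·0 = 3283
Ivan: 263·1 + 254·1 + 270·4 + 272·1 + 269·0 + 130·2 + 188·3 = 2693
Kwame has the highest Borda score (3685).

Kwame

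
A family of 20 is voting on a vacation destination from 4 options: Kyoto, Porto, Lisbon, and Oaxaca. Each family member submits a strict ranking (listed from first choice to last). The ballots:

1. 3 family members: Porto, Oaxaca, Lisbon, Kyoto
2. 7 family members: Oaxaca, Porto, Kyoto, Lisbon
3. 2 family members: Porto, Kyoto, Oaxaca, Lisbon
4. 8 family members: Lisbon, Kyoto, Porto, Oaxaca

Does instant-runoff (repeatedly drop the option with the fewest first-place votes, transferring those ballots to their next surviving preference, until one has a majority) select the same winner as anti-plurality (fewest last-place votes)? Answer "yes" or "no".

Instant-runoff — R1 Kyoto 0, Porto 5, Lisbon 8, Oaxaca 7 (Kyoto out); R2 Porto 5, Lisbon 8, Oaxaca 7 (Porto out); R3 Lisbon 8, Oaxaca 12 (Oaxaca winner). Winner: Oaxaca.
Anti-plurality — last-place votes: Kyoto 3, Porto 0, Lisbon 9, Oaxaca 8. Winner: Porto.
The two methods disagree.

no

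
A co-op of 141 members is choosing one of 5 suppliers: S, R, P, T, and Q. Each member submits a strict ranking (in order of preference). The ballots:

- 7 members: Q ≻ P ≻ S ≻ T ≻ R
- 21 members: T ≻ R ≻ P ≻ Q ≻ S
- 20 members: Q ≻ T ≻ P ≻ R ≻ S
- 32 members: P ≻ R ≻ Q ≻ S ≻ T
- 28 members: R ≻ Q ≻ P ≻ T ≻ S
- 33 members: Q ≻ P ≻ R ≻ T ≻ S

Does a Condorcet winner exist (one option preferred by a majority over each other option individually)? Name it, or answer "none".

none

Checking pairwise contests:
R beats S 134–7.
P beats R 92–49.
Q beats P 88–53.
R beats T 93–48.
R beats Q 81–60.
Every option loses at least one head-to-head, so there is no Condorcet winner.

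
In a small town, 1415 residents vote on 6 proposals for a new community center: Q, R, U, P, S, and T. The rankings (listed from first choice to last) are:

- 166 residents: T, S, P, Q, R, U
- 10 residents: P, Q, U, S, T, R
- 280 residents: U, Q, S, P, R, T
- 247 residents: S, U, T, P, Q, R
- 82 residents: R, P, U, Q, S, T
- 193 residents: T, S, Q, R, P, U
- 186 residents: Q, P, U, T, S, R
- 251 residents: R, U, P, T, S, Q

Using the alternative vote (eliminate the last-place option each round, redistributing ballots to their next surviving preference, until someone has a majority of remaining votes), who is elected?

U

Round 1: Q 186, R 333, U 280, P 10, S 247, T 359. Eliminate P.
Round 2: Q 196, R 333, U 280, S 247, T 359. Eliminate Q.
Round 3: R 333, U 476, S 247, T 359. Eliminate S.
Round 4: R 333, U 723, T 359. U has a majority.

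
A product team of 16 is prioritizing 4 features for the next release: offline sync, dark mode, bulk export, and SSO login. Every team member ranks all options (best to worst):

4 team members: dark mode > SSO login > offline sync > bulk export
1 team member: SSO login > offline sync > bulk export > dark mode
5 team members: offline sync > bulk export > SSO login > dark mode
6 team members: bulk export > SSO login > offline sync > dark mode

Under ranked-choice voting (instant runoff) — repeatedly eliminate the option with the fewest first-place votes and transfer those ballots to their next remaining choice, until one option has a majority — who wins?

Round 1: offline sync 5, dark mode 4, bulk export 6, SSO login 1. Eliminate SSO login.
Round 2: offline sync 6, dark mode 4, bulk export 6. Eliminate dark mode.
Round 3: offline sync 10, bulk export 6. Offline sync has a majority.

offline sync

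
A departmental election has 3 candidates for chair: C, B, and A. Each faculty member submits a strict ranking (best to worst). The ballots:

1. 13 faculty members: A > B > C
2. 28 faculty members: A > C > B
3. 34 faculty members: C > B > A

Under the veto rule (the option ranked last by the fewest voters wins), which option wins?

Last-place votes: C 13, B 28, A 34.
C is ranked last by the fewest voters, so C wins.

C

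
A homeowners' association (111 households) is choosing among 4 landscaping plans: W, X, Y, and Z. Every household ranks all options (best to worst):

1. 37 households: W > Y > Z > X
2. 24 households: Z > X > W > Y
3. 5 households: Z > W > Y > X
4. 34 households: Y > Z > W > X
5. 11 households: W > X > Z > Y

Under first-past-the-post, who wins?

W

First-place votes: W 48, X 0, Y 34, Z 29.
W has the most first-place votes.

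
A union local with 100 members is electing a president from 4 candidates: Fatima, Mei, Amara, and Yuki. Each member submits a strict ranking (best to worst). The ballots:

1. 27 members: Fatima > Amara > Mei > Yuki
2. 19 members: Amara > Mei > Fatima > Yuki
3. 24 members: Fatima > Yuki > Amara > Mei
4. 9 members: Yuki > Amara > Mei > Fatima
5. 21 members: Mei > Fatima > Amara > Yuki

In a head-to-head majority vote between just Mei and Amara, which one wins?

Voters preferring Mei to Amara: 21; preferring Amara to Mei: 79.
Amara wins the head-to-head.

Amara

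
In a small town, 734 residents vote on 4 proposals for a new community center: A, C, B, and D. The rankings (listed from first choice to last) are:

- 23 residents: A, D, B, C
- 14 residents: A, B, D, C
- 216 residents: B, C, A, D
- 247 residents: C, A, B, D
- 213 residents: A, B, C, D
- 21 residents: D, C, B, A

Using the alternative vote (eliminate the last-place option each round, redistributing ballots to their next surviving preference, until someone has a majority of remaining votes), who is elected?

Round 1: A 250, C 247, B 216, D 21. Eliminate D.
Round 2: A 250, C 268, B 216. Eliminate B.
Round 3: A 250, C 484. C has a majority.

C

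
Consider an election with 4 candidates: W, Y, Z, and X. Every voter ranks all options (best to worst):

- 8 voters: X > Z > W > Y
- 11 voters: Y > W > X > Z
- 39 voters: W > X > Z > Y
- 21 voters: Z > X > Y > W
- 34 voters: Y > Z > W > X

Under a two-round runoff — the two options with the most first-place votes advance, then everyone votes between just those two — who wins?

Y

Round 1 first-place votes: W 39, Y 45, Z 21, X 8.
Y and W advance.
Runoff: Y is preferred to W by 66 voters; W by 47.
Y wins the runoff.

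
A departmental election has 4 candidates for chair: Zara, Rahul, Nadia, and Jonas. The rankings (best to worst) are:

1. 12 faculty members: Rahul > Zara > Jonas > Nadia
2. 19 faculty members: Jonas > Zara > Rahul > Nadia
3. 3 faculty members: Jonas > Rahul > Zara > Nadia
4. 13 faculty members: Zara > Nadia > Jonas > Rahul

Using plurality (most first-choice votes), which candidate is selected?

First-place votes: Zara 13, Rahul 12, Nadia 0, Jonas 22.
Jonas has the most first-place votes.

Jonas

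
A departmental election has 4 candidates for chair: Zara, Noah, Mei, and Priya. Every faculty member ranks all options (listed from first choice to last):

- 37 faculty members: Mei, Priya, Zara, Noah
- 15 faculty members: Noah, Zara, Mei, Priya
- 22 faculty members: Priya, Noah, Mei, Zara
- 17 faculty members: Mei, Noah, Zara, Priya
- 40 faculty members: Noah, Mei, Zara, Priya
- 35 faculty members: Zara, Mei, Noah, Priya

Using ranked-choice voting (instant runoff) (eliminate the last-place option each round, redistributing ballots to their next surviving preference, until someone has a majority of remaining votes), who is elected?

Mei

Round 1: Zara 35, Noah 55, Mei 54, Priya 22. Eliminate Priya.
Round 2: Zara 35, Noah 77, Mei 54. Eliminate Zara.
Round 3: Noah 77, Mei 89. Mei has a majority.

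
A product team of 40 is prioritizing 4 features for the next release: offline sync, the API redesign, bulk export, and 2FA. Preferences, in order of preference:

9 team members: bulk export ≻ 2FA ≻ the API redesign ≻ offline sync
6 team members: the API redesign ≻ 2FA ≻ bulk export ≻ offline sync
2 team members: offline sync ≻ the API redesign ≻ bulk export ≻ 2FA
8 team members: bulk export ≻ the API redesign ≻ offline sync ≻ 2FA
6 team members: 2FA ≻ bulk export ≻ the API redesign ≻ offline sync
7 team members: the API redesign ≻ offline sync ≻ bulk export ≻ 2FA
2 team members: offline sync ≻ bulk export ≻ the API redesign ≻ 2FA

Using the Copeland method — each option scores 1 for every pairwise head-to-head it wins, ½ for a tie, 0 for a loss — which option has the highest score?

bulk export

offline sync: loses to the API redesign, bulk export, and 2FA → score 0.
the API redesign: beats offline sync and 2FA; loses to bulk export → score 2.
bulk export: beats offline sync, the API redesign, and 2FA → score 3.
2FA: beats offline sync; loses to the API redesign and bulk export → score 1.
bulk export has the best pairwise record.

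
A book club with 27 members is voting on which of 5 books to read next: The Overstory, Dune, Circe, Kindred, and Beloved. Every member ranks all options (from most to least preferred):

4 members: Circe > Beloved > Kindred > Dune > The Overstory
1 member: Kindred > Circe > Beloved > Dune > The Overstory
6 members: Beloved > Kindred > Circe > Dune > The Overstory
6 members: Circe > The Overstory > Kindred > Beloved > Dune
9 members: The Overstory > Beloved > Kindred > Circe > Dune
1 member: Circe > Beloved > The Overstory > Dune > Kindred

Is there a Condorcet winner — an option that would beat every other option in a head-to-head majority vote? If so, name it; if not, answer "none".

none

Checking pairwise contests:
Circe beats The Overstory 18–9.
The Overstory beats Dune 16–11.
Kindred beats Circe 16–11.
The Overstory beats Kindred 16–11.
The Overstory beats Beloved 15–12.
Every option loses at least one head-to-head, so there is no Condorcet winner.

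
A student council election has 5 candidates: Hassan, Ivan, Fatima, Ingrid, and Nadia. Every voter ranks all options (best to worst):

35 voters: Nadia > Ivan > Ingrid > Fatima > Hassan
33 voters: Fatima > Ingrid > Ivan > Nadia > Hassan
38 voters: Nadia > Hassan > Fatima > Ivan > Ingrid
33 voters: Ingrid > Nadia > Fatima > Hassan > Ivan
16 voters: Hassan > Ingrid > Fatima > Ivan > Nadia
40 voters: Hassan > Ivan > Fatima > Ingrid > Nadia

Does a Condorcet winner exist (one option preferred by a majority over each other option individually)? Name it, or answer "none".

Checking pairwise contests:
Fatima beats Hassan 101–94.
Hassan beats Ivan 127–68.
Nadia beats Fatima 106–89.
Ivan beats Ingrid 113–82.
Ingrid beats Nadia 122–73.
Every option loses at least one head-to-head, so there is no Condorcet winner.

none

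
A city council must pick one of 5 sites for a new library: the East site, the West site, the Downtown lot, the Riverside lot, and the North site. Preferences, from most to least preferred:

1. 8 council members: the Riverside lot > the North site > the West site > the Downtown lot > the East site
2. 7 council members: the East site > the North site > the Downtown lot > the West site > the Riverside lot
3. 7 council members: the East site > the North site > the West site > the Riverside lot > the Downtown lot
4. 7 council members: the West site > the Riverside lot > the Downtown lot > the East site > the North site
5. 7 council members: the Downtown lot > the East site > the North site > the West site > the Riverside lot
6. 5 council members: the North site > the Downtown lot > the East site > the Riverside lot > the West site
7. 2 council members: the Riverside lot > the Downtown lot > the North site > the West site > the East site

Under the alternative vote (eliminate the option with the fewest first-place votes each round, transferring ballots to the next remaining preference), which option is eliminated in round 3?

Round 1: the East site 14, the West site 7, the Downtown lot 7, the Riverside lot 10, the North site 5. Eliminate the North site.
Round 2: the East site 14, the West site 7, the Downtown lot 12, the Riverside lot 10. Eliminate the West site.
Round 3: the East site 14, the Downtown lot 12, the Riverside lot 17. Eliminate the Downtown lot.

the Downtown lot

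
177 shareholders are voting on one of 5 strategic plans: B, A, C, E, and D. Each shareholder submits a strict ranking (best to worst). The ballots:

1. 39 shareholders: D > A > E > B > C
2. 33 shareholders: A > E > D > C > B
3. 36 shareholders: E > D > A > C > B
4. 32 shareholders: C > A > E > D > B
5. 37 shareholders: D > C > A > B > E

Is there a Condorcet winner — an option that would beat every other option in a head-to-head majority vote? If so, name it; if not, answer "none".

none

Checking pairwise contests:
A beats B 177–0.
D beats A 112–65.
A beats C 108–69.
A beats E 141–36.
E beats D 101–76.
Every option loses at least one head-to-head, so there is no Condorcet winner.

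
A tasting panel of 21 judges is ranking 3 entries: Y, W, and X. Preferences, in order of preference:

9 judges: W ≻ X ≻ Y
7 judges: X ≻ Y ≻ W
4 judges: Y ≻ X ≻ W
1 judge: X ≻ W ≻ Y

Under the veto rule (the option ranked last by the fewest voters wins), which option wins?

X

Last-place votes: Y 10, W 11, X 0.
X is ranked last by the fewest voters, so X wins.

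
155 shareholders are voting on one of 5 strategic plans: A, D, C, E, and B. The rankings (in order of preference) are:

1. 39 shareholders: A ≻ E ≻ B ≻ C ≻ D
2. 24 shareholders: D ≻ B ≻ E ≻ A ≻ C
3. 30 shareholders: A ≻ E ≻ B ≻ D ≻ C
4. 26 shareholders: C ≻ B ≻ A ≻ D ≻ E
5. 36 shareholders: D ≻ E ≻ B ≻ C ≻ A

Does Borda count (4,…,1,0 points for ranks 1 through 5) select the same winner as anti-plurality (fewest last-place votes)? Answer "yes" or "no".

Borda — scores: A 352, D 296, C 179, E 363, B 360. Winner: E.
Anti-plurality — last-place votes: A 36, D 39, C 54, E 26, B 0. Winner: B.
The two methods disagree.

no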